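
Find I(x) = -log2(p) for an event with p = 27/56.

Information content I(x) = -log₂(p(x))
I = -log₂(27/56) = -log₂(0.4821)
I = 1.0525 bits


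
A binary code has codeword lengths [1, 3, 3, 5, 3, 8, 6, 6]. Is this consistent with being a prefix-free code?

Kraft inequality: Σ 2^(-l_i) ≤ 1 for prefix-free code
Calculating: 2^(-1) + 2^(-3) + 2^(-3) + 2^(-5) + 2^(-3) + 2^(-8) + 2^(-6) + 2^(-6)
= 0.5 + 0.125 + 0.125 + 0.03125 + 0.125 + 0.00390625 + 0.015625 + 0.015625
= 0.9414
Since 0.9414 ≤ 1, prefix-free code exists


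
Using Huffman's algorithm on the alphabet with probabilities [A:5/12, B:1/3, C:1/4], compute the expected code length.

Huffman tree construction:
Combine smallest probabilities repeatedly
Resulting codes:
  A: 0 (length 1)
  B: 11 (length 2)
  C: 10 (length 2)
Average length = Σ p(s) × length(s) = 1.5833 bits


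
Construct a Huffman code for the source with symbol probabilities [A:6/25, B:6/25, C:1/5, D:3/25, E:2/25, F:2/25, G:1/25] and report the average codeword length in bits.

Huffman tree construction:
Combine smallest probabilities repeatedly
Resulting codes:
  A: 01 (length 2)
  B: 10 (length 2)
  C: 111 (length 3)
  D: 001 (length 3)
  E: 1101 (length 4)
  F: 000 (length 3)
  G: 1100 (length 4)
Average length = Σ p(s) × length(s) = 2.6400 bits


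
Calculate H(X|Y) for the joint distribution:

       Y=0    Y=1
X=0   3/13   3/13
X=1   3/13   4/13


H(X|Y) = Σ_y p(y) H(X|Y=y)
  p(Y=0) = 6/13, H(X|Y=0) = 1.0000
  p(Y=1) = 7/13, H(X|Y=1) = 0.9852
H(X|Y) = 0.4615×1.0000 + 0.5385×0.9852 = 0.9920 bits


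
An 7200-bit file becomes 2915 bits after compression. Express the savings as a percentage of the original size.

Space savings = (1 - Compressed/Original) × 100%
= (1 - 2915/7200) × 100%
= 59.51%


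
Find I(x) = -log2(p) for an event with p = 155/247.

Information content I(x) = -log₂(p(x))
I = -log₂(155/247) = -log₂(0.6275)
I = 0.6722 bits


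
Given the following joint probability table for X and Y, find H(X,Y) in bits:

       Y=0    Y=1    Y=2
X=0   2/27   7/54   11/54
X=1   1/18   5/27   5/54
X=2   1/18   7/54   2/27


H(X,Y) = -Σ p(x,y) log₂ p(x,y)
  p(0,0)=2/27: -0.0741 × log₂(0.0741) = 0.2781
  p(0,1)=7/54: -0.1296 × log₂(0.1296) = 0.3821
  p(0,2)=11/54: -0.2037 × log₂(0.2037) = 0.4676
  p(1,0)=1/18: -0.0556 × log₂(0.0556) = 0.2317
  p(1,1)=5/27: -0.1852 × log₂(0.1852) = 0.4505
  p(1,2)=5/54: -0.0926 × log₂(0.0926) = 0.3179
  p(2,0)=1/18: -0.0556 × log₂(0.0556) = 0.2317
  p(2,1)=7/54: -0.1296 × log₂(0.1296) = 0.3821
  p(2,2)=2/27: -0.0741 × log₂(0.0741) = 0.2781
H(X,Y) = 3.0198 bits


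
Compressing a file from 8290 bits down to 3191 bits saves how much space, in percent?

Space savings = (1 - Compressed/Original) × 100%
= (1 - 3191/8290) × 100%
= 61.51%


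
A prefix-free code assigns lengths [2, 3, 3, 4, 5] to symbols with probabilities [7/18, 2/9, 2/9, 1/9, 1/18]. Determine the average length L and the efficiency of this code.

Average length L = Σ p_i × l_i = 2.8333 bits
Entropy H = 2.0782 bits
Efficiency η = H/L × 100% = 73.35%


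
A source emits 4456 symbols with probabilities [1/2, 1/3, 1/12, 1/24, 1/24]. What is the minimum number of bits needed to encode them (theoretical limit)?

Entropy H = 1.7091 bits/symbol
Minimum bits = H × n = 1.7091 × 4456
= 7615.96 bits


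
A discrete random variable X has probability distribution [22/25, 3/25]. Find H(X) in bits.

H(X) = -Σ p(x) log₂ p(x)
  -22/25 × log₂(22/25) = 0.1623
  -3/25 × log₂(3/25) = 0.3671
H(X) = 0.5294 bits


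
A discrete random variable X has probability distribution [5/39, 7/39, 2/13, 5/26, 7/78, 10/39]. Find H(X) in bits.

H(X) = -Σ p(x) log₂ p(x)
  -5/39 × log₂(5/39) = 0.3799
  -7/39 × log₂(7/39) = 0.4448
  -2/13 × log₂(2/13) = 0.4155
  -5/26 × log₂(5/26) = 0.4574
  -7/78 × log₂(7/78) = 0.3121
  -10/39 × log₂(10/39) = 0.5035
H(X) = 2.5132 bits


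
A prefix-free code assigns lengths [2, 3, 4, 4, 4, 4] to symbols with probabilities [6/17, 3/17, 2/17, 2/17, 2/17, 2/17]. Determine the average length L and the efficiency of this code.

Average length L = Σ p_i × l_i = 3.1176 bits
Entropy H = 2.4248 bits
Efficiency η = H/L × 100% = 77.78%


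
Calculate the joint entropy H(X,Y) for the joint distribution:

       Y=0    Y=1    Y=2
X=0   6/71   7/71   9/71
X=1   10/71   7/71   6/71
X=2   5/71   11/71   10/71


H(X,Y) = -Σ p(x,y) log₂ p(x,y)
  p(0,0)=6/71: -0.0845 × log₂(0.0845) = 0.3012
  p(0,1)=7/71: -0.0986 × log₂(0.0986) = 0.3295
  p(0,2)=9/71: -0.1268 × log₂(0.1268) = 0.3777
  p(1,0)=10/71: -0.1408 × log₂(0.1408) = 0.3983
  p(1,1)=7/71: -0.0986 × log₂(0.0986) = 0.3295
  p(1,2)=6/71: -0.0845 × log₂(0.0845) = 0.3012
  p(2,0)=5/71: -0.0704 × log₂(0.0704) = 0.2696
  p(2,1)=11/71: -0.1549 × log₂(0.1549) = 0.4168
  p(2,2)=10/71: -0.1408 × log₂(0.1408) = 0.3983
H(X,Y) = 3.1222 bits


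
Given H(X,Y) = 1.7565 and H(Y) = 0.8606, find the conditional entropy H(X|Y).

Chain rule: H(X,Y) = H(X|Y) + H(Y)
H(X|Y) = H(X,Y) - H(Y) = 1.7565 - 0.8606 = 0.8959 bits


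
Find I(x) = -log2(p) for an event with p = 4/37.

Information content I(x) = -log₂(p(x))
I = -log₂(4/37) = -log₂(0.1081)
I = 3.2095 bits


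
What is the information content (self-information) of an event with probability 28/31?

Information content I(x) = -log₂(p(x))
I = -log₂(28/31) = -log₂(0.9032)
I = 0.1468 bits


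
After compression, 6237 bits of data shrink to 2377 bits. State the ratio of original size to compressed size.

Compression ratio = Original / Compressed
= 6237 / 2377 = 2.62:1


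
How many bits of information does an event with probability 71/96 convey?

Information content I(x) = -log₂(p(x))
I = -log₂(71/96) = -log₂(0.7396)
I = 0.4352 bits


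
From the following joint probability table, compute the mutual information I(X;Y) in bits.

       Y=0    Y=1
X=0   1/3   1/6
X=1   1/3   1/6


H(X) = 1.0000, H(Y) = 0.9183, H(X,Y) = 1.9183
I(X;Y) = H(X) + H(Y) - H(X,Y) = 0.0000 bits


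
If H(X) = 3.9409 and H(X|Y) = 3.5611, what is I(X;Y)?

I(X;Y) = H(X) - H(X|Y)
I(X;Y) = 3.9409 - 3.5611 = 0.3798 bits


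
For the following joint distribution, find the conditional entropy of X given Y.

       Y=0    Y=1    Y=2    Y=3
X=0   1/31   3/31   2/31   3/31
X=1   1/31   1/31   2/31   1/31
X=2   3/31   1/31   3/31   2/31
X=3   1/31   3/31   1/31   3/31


H(X|Y) = Σ_y p(y) H(X|Y=y)
  p(Y=0) = 6/31, H(X|Y=0) = 1.7925
  p(Y=1) = 8/31, H(X|Y=1) = 1.8113
  p(Y=2) = 8/31, H(X|Y=2) = 1.9056
  p(Y=3) = 9/31, H(X|Y=3) = 1.8911
H(X|Y) = 0.1935×1.7925 + 0.2581×1.8113 + 0.2581×1.9056 + 0.2903×1.8911 = 1.8552 bits


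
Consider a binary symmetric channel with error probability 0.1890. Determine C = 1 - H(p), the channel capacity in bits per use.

For BSC with error probability p:
C = 1 - H(p) where H(p) is binary entropy
H(0.1890) = -0.1890 × log₂(0.1890) - 0.8110 × log₂(0.8110)
H(p) = 0.6994
C = 1 - 0.6994 = 0.3006 bits/use


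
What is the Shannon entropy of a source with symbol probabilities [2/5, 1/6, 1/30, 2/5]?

H(X) = -Σ p(x) log₂ p(x)
  -2/5 × log₂(2/5) = 0.5288
  -1/6 × log₂(1/6) = 0.4308
  -1/30 × log₂(1/30) = 0.1636
  -2/5 × log₂(2/5) = 0.5288
H(X) = 1.6519 bits


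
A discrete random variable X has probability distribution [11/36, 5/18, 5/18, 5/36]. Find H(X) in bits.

H(X) = -Σ p(x) log₂ p(x)
  -11/36 × log₂(11/36) = 0.5227
  -5/18 × log₂(5/18) = 0.5133
  -5/18 × log₂(5/18) = 0.5133
  -5/36 × log₂(5/36) = 0.3956
H(X) = 1.9449 bits


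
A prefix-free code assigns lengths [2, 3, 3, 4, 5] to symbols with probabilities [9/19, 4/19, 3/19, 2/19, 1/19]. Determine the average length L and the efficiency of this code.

Average length L = Σ p_i × l_i = 2.7368 bits
Entropy H = 1.9698 bits
Efficiency η = H/L × 100% = 71.97%


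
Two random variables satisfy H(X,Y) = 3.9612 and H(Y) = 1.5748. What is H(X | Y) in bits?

Chain rule: H(X,Y) = H(X|Y) + H(Y)
H(X|Y) = H(X,Y) - H(Y) = 3.9612 - 1.5748 = 2.3864 bits


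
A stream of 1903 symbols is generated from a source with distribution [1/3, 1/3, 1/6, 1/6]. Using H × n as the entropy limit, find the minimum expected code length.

Entropy H = 1.9183 bits/symbol
Minimum bits = H × n = 1.9183 × 1903
= 3650.52 bits


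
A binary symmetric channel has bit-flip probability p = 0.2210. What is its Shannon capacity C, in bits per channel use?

For BSC with error probability p:
C = 1 - H(p) where H(p) is binary entropy
H(0.2210) = -0.2210 × log₂(0.2210) - 0.7790 × log₂(0.7790)
H(p) = 0.7620
C = 1 - 0.7620 = 0.2380 bits/use


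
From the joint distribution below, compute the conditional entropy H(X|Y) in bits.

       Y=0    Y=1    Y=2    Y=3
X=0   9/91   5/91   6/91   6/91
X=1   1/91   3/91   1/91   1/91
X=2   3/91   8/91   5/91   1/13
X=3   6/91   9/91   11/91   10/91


H(X|Y) = Σ_y p(y) H(X|Y=y)
  p(Y=0) = 19/91, H(X|Y=0) = 1.6798
  p(Y=1) = 25/91, H(X|Y=1) = 1.8881
  p(Y=2) = 23/91, H(X|Y=2) = 1.6899
  p(Y=3) = 24/91, H(X|Y=3) = 1.7358
H(X|Y) = 0.2088×1.6798 + 0.2747×1.8881 + 0.2527×1.6899 + 0.2637×1.7358 = 1.7544 bits


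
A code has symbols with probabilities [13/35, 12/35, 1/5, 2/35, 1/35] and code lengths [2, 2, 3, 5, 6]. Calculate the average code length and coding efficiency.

Average length L = Σ p_i × l_i = 2.4857 bits
Entropy H = 1.9071 bits
Efficiency η = H/L × 100% = 76.72%


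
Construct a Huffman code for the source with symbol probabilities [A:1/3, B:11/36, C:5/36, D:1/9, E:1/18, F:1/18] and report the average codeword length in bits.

Huffman tree construction:
Combine smallest probabilities repeatedly
Resulting codes:
  A: 11 (length 2)
  B: 10 (length 2)
  C: 00 (length 2)
  D: 010 (length 3)
  E: 0110 (length 4)
  F: 0111 (length 4)
Average length = Σ p(s) × length(s) = 2.3333 bits


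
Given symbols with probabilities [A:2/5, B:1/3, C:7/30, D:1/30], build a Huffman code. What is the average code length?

Huffman tree construction:
Combine smallest probabilities repeatedly
Resulting codes:
  A: 0 (length 1)
  B: 11 (length 2)
  C: 101 (length 3)
  D: 100 (length 3)
Average length = Σ p(s) × length(s) = 1.8667 bits


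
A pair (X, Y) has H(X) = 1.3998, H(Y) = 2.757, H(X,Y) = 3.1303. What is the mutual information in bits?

I(X;Y) = H(X) + H(Y) - H(X,Y)
I(X;Y) = 1.3998 + 2.757 - 3.1303 = 1.0265 bits


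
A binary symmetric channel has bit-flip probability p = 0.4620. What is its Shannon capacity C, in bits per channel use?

For BSC with error probability p:
C = 1 - H(p) where H(p) is binary entropy
H(0.4620) = -0.4620 × log₂(0.4620) - 0.5380 × log₂(0.5380)
H(p) = 0.9958
C = 1 - 0.9958 = 0.0042 bits/use


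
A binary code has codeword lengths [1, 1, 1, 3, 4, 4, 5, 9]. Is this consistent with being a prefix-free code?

Kraft inequality: Σ 2^(-l_i) ≤ 1 for prefix-free code
Calculating: 2^(-1) + 2^(-1) + 2^(-1) + 2^(-3) + 2^(-4) + 2^(-4) + 2^(-5) + 2^(-9)
= 0.5 + 0.5 + 0.5 + 0.125 + 0.0625 + 0.0625 + 0.03125 + 0.001953125
= 1.7832
Since 1.7832 > 1, prefix-free code does not exist


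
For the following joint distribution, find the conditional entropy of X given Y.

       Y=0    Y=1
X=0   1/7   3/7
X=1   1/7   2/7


H(X|Y) = Σ_y p(y) H(X|Y=y)
  p(Y=0) = 2/7, H(X|Y=0) = 1.0000
  p(Y=1) = 5/7, H(X|Y=1) = 0.9710
H(X|Y) = 0.2857×1.0000 + 0.7143×0.9710 = 0.9793 bits


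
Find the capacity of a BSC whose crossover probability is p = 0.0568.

For BSC with error probability p:
C = 1 - H(p) where H(p) is binary entropy
H(0.0568) = -0.0568 × log₂(0.0568) - 0.9432 × log₂(0.9432)
H(p) = 0.3146
C = 1 - 0.3146 = 0.6854 bits/use


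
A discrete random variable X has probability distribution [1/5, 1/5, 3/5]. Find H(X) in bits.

H(X) = -Σ p(x) log₂ p(x)
  -1/5 × log₂(1/5) = 0.4644
  -1/5 × log₂(1/5) = 0.4644
  -3/5 × log₂(3/5) = 0.4422
H(X) = 1.3710 bits


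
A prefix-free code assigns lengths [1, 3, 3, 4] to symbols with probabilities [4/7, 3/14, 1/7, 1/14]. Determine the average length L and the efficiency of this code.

Average length L = Σ p_i × l_i = 1.9286 bits
Entropy H = 1.6106 bits
Efficiency η = H/L × 100% = 83.51%


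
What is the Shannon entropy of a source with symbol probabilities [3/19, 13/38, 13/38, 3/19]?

H(X) = -Σ p(x) log₂ p(x)
  -3/19 × log₂(3/19) = 0.4205
  -13/38 × log₂(13/38) = 0.5294
  -13/38 × log₂(13/38) = 0.5294
  -3/19 × log₂(3/19) = 0.4205
H(X) = 1.8997 bits


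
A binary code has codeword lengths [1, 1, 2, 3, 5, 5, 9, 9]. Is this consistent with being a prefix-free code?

Kraft inequality: Σ 2^(-l_i) ≤ 1 for prefix-free code
Calculating: 2^(-1) + 2^(-1) + 2^(-2) + 2^(-3) + 2^(-5) + 2^(-5) + 2^(-9) + 2^(-9)
= 0.5 + 0.5 + 0.25 + 0.125 + 0.03125 + 0.03125 + 0.001953125 + 0.001953125
= 1.4414
Since 1.4414 > 1, prefix-free code does not exist


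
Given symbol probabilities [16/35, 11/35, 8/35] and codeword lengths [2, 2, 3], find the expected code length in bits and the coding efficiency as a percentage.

Average length L = Σ p_i × l_i = 2.2286 bits
Entropy H = 1.5277 bits
Efficiency η = H/L × 100% = 68.55%


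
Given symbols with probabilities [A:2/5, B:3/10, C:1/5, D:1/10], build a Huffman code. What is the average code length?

Huffman tree construction:
Combine smallest probabilities repeatedly
Resulting codes:
  A: 0 (length 1)
  B: 10 (length 2)
  C: 111 (length 3)
  D: 110 (length 3)
Average length = Σ p(s) × length(s) = 1.9000 bits


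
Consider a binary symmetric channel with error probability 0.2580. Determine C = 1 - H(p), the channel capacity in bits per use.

For BSC with error probability p:
C = 1 - H(p) where H(p) is binary entropy
H(0.2580) = -0.2580 × log₂(0.2580) - 0.7420 × log₂(0.7420)
H(p) = 0.8237
C = 1 - 0.8237 = 0.1763 bits/use


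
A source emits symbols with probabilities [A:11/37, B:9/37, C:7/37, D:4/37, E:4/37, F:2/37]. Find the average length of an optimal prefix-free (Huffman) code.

Huffman tree construction:
Combine smallest probabilities repeatedly
Resulting codes:
  A: 11 (length 2)
  B: 01 (length 2)
  C: 00 (length 2)
  D: 1011 (length 4)
  E: 100 (length 3)
  F: 1010 (length 4)
Average length = Σ p(s) × length(s) = 2.4324 bits


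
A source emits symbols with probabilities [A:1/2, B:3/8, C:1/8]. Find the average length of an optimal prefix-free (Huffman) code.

Huffman tree construction:
Combine smallest probabilities repeatedly
Resulting codes:
  A: 0 (length 1)
  B: 11 (length 2)
  C: 10 (length 2)
Average length = Σ p(s) × length(s) = 1.5000 bits


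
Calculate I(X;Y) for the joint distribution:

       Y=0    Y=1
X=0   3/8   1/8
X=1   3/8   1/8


H(X) = 1.0000, H(Y) = 0.8113, H(X,Y) = 1.8113
I(X;Y) = H(X) + H(Y) - H(X,Y) = 0.0000 bits


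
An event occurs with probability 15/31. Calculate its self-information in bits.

Information content I(x) = -log₂(p(x))
I = -log₂(15/31) = -log₂(0.4839)
I = 1.0473 bits


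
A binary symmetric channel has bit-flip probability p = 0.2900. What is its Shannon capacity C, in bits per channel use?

For BSC with error probability p:
C = 1 - H(p) where H(p) is binary entropy
H(0.2900) = -0.2900 × log₂(0.2900) - 0.7100 × log₂(0.7100)
H(p) = 0.8687
C = 1 - 0.8687 = 0.1313 bits/use


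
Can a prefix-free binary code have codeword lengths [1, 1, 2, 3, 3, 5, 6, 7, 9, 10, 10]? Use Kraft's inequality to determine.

Kraft inequality: Σ 2^(-l_i) ≤ 1 for prefix-free code
Calculating: 2^(-1) + 2^(-1) + 2^(-2) + 2^(-3) + 2^(-3) + 2^(-5) + 2^(-6) + 2^(-7) + 2^(-9) + 2^(-10) + 2^(-10)
= 0.5 + 0.5 + 0.25 + 0.125 + 0.125 + 0.03125 + 0.015625 + 0.0078125 + 0.001953125 + 0.0009765625 + 0.0009765625
= 1.5586
Since 1.5586 > 1, prefix-free code does not exist


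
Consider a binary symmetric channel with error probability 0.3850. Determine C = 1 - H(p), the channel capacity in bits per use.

For BSC with error probability p:
C = 1 - H(p) where H(p) is binary entropy
H(0.3850) = -0.3850 × log₂(0.3850) - 0.6150 × log₂(0.6150)
H(p) = 0.9615
C = 1 - 0.9615 = 0.0385 bits/use


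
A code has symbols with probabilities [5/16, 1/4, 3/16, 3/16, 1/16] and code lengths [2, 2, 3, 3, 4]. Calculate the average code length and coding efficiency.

Average length L = Σ p_i × l_i = 2.5000 bits
Entropy H = 2.1800 bits
Efficiency η = H/L × 100% = 87.20%


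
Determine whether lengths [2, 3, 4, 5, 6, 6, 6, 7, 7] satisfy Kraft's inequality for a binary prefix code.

Kraft inequality: Σ 2^(-l_i) ≤ 1 for prefix-free code
Calculating: 2^(-2) + 2^(-3) + 2^(-4) + 2^(-5) + 2^(-6) + 2^(-6) + 2^(-6) + 2^(-7) + 2^(-7)
= 0.25 + 0.125 + 0.0625 + 0.03125 + 0.015625 + 0.015625 + 0.015625 + 0.0078125 + 0.0078125
= 0.5312
Since 0.5312 ≤ 1, prefix-free code exists


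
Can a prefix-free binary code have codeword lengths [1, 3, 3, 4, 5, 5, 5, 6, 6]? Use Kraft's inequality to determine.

Kraft inequality: Σ 2^(-l_i) ≤ 1 for prefix-free code
Calculating: 2^(-1) + 2^(-3) + 2^(-3) + 2^(-4) + 2^(-5) + 2^(-5) + 2^(-5) + 2^(-6) + 2^(-6)
= 0.5 + 0.125 + 0.125 + 0.0625 + 0.03125 + 0.03125 + 0.03125 + 0.015625 + 0.015625
= 0.9375
Since 0.9375 ≤ 1, prefix-free code exists


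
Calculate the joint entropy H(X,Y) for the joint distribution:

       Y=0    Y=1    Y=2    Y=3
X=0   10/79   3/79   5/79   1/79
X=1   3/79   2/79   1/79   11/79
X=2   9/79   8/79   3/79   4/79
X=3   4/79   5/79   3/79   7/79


H(X,Y) = -Σ p(x,y) log₂ p(x,y)
  p(0,0)=10/79: -0.1266 × log₂(0.1266) = 0.3774
  p(0,1)=3/79: -0.0380 × log₂(0.0380) = 0.1792
  p(0,2)=5/79: -0.0633 × log₂(0.0633) = 0.2520
  p(0,3)=1/79: -0.0127 × log₂(0.0127) = 0.0798
  p(1,0)=3/79: -0.0380 × log₂(0.0380) = 0.1792
  p(1,1)=2/79: -0.0253 × log₂(0.0253) = 0.1343
  p(1,2)=1/79: -0.0127 × log₂(0.0127) = 0.0798
  p(1,3)=11/79: -0.1392 × log₂(0.1392) = 0.3960
  p(2,0)=9/79: -0.1139 × log₂(0.1139) = 0.3570
  p(2,1)=8/79: -0.1013 × log₂(0.1013) = 0.3346
  p(2,2)=3/79: -0.0380 × log₂(0.0380) = 0.1792
  p(2,3)=4/79: -0.0506 × log₂(0.0506) = 0.2179
  p(3,0)=4/79: -0.0506 × log₂(0.0506) = 0.2179
  p(3,1)=5/79: -0.0633 × log₂(0.0633) = 0.2520
  p(3,2)=3/79: -0.0380 × log₂(0.0380) = 0.1792
  p(3,3)=7/79: -0.0886 × log₂(0.0886) = 0.3098
H(X,Y) = 3.7254 bits


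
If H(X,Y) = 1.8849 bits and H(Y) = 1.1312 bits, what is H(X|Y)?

Chain rule: H(X,Y) = H(X|Y) + H(Y)
H(X|Y) = H(X,Y) - H(Y) = 1.8849 - 1.1312 = 0.7537 bits


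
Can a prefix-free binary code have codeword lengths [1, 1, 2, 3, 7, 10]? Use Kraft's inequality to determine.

Kraft inequality: Σ 2^(-l_i) ≤ 1 for prefix-free code
Calculating: 2^(-1) + 2^(-1) + 2^(-2) + 2^(-3) + 2^(-7) + 2^(-10)
= 0.5 + 0.5 + 0.25 + 0.125 + 0.0078125 + 0.0009765625
= 1.3838
Since 1.3838 > 1, prefix-free code does not exist


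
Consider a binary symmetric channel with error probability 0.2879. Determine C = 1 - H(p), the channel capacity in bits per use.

For BSC with error probability p:
C = 1 - H(p) where H(p) is binary entropy
H(0.2879) = -0.2879 × log₂(0.2879) - 0.7121 × log₂(0.7121)
H(p) = 0.8660
C = 1 - 0.8660 = 0.1340 bits/use


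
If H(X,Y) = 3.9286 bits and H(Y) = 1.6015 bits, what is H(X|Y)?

Chain rule: H(X,Y) = H(X|Y) + H(Y)
H(X|Y) = H(X,Y) - H(Y) = 3.9286 - 1.6015 = 2.3271 bits


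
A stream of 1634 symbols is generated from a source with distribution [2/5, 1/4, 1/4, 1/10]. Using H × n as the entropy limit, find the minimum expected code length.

Entropy H = 1.8610 bits/symbol
Minimum bits = H × n = 1.8610 × 1634
= 3040.82 bits


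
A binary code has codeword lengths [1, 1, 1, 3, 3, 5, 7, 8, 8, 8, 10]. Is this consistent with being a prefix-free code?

Kraft inequality: Σ 2^(-l_i) ≤ 1 for prefix-free code
Calculating: 2^(-1) + 2^(-1) + 2^(-1) + 2^(-3) + 2^(-3) + 2^(-5) + 2^(-7) + 2^(-8) + 2^(-8) + 2^(-8) + 2^(-10)
= 0.5 + 0.5 + 0.5 + 0.125 + 0.125 + 0.03125 + 0.0078125 + 0.00390625 + 0.00390625 + 0.00390625 + 0.0009765625
= 1.8018
Since 1.8018 > 1, prefix-free code does not exist


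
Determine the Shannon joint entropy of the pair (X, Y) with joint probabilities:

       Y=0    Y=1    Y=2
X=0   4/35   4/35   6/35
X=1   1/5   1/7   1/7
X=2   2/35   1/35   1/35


H(X,Y) = -Σ p(x,y) log₂ p(x,y)
  p(0,0)=4/35: -0.1143 × log₂(0.1143) = 0.3576
  p(0,1)=4/35: -0.1143 × log₂(0.1143) = 0.3576
  p(0,2)=6/35: -0.1714 × log₂(0.1714) = 0.4362
  p(1,0)=1/5: -0.2000 × log₂(0.2000) = 0.4644
  p(1,1)=1/7: -0.1429 × log₂(0.1429) = 0.4011
  p(1,2)=1/7: -0.1429 × log₂(0.1429) = 0.4011
  p(2,0)=2/35: -0.0571 × log₂(0.0571) = 0.2360
  p(2,1)=1/35: -0.0286 × log₂(0.0286) = 0.1466
  p(2,2)=1/35: -0.0286 × log₂(0.0286) = 0.1466
H(X,Y) = 2.9470 bits


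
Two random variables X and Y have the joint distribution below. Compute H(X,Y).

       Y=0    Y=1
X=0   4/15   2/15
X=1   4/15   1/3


H(X,Y) = -Σ p(x,y) log₂ p(x,y)
  p(0,0)=4/15: -0.2667 × log₂(0.2667) = 0.5085
  p(0,1)=2/15: -0.1333 × log₂(0.1333) = 0.3876
  p(1,0)=4/15: -0.2667 × log₂(0.2667) = 0.5085
  p(1,1)=1/3: -0.3333 × log₂(0.3333) = 0.5283
H(X,Y) = 1.9329 bits


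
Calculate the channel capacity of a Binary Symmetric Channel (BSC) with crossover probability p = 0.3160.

For BSC with error probability p:
C = 1 - H(p) where H(p) is binary entropy
H(0.3160) = -0.3160 × log₂(0.3160) - 0.6840 × log₂(0.6840)
H(p) = 0.9000
C = 1 - 0.9000 = 0.1000 bits/use


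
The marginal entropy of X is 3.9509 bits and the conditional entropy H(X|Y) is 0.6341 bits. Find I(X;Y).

I(X;Y) = H(X) - H(X|Y)
I(X;Y) = 3.9509 - 0.6341 = 3.3168 bits


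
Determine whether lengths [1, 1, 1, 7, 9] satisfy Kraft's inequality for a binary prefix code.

Kraft inequality: Σ 2^(-l_i) ≤ 1 for prefix-free code
Calculating: 2^(-1) + 2^(-1) + 2^(-1) + 2^(-7) + 2^(-9)
= 0.5 + 0.5 + 0.5 + 0.0078125 + 0.001953125
= 1.5098
Since 1.5098 > 1, prefix-free code does not exist


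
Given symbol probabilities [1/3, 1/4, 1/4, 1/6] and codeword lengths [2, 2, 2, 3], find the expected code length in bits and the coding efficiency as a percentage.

Average length L = Σ p_i × l_i = 2.1667 bits
Entropy H = 1.9591 bits
Efficiency η = H/L × 100% = 90.42%


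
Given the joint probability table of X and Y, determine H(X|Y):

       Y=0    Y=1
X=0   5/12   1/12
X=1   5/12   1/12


H(X|Y) = Σ_y p(y) H(X|Y=y)
  p(Y=0) = 5/6, H(X|Y=0) = 1.0000
  p(Y=1) = 1/6, H(X|Y=1) = 1.0000
H(X|Y) = 0.8333×1.0000 + 0.1667×1.0000 = 1.0000 bits


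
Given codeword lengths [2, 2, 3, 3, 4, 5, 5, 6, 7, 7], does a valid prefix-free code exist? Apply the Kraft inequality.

Kraft inequality: Σ 2^(-l_i) ≤ 1 for prefix-free code
Calculating: 2^(-2) + 2^(-2) + 2^(-3) + 2^(-3) + 2^(-4) + 2^(-5) + 2^(-5) + 2^(-6) + 2^(-7) + 2^(-7)
= 0.25 + 0.25 + 0.125 + 0.125 + 0.0625 + 0.03125 + 0.03125 + 0.015625 + 0.0078125 + 0.0078125
= 0.9062
Since 0.9062 ≤ 1, prefix-free code exists


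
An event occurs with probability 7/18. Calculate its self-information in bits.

Information content I(x) = -log₂(p(x))
I = -log₂(7/18) = -log₂(0.3889)
I = 1.3626 bits


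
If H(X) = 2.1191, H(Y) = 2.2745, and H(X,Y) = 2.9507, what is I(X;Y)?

I(X;Y) = H(X) + H(Y) - H(X,Y)
I(X;Y) = 2.1191 + 2.2745 - 2.9507 = 1.4429 bits


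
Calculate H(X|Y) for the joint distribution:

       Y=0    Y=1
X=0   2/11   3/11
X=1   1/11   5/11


H(X|Y) = Σ_y p(y) H(X|Y=y)
  p(Y=0) = 3/11, H(X|Y=0) = 0.9183
  p(Y=1) = 8/11, H(X|Y=1) = 0.9544
H(X|Y) = 0.2727×0.9183 + 0.7273×0.9544 = 0.9446 bits


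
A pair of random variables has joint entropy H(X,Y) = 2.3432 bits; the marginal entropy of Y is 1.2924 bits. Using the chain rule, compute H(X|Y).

Chain rule: H(X,Y) = H(X|Y) + H(Y)
H(X|Y) = H(X,Y) - H(Y) = 2.3432 - 1.2924 = 1.0508 bits


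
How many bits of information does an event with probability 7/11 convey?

Information content I(x) = -log₂(p(x))
I = -log₂(7/11) = -log₂(0.6364)
I = 0.6521 bits


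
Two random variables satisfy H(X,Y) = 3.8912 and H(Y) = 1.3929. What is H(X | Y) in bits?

Chain rule: H(X,Y) = H(X|Y) + H(Y)
H(X|Y) = H(X,Y) - H(Y) = 3.8912 - 1.3929 = 2.4983 bits


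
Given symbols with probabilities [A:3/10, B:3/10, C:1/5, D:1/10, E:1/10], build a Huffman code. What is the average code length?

Huffman tree construction:
Combine smallest probabilities repeatedly
Resulting codes:
  A: 10 (length 2)
  B: 11 (length 2)
  C: 00 (length 2)
  D: 010 (length 3)
  E: 011 (length 3)
Average length = Σ p(s) × length(s) = 2.2000 bits


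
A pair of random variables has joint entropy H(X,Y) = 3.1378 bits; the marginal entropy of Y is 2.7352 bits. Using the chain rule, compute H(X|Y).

Chain rule: H(X,Y) = H(X|Y) + H(Y)
H(X|Y) = H(X,Y) - H(Y) = 3.1378 - 2.7352 = 0.4026 bits


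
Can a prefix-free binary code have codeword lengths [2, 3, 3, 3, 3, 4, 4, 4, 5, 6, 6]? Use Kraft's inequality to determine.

Kraft inequality: Σ 2^(-l_i) ≤ 1 for prefix-free code
Calculating: 2^(-2) + 2^(-3) + 2^(-3) + 2^(-3) + 2^(-3) + 2^(-4) + 2^(-4) + 2^(-4) + 2^(-5) + 2^(-6) + 2^(-6)
= 0.25 + 0.125 + 0.125 + 0.125 + 0.125 + 0.0625 + 0.0625 + 0.0625 + 0.03125 + 0.015625 + 0.015625
= 1.0000
Since 1.0000 ≤ 1, prefix-free code exists


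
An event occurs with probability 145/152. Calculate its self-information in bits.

Information content I(x) = -log₂(p(x))
I = -log₂(145/152) = -log₂(0.9539)
I = 0.0680 bits


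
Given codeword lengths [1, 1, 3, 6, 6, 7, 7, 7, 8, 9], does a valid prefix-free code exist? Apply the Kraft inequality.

Kraft inequality: Σ 2^(-l_i) ≤ 1 for prefix-free code
Calculating: 2^(-1) + 2^(-1) + 2^(-3) + 2^(-6) + 2^(-6) + 2^(-7) + 2^(-7) + 2^(-7) + 2^(-8) + 2^(-9)
= 0.5 + 0.5 + 0.125 + 0.015625 + 0.015625 + 0.0078125 + 0.0078125 + 0.0078125 + 0.00390625 + 0.001953125
= 1.1855
Since 1.1855 > 1, prefix-free code does not exist


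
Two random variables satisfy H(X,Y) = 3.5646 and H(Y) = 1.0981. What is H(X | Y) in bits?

Chain rule: H(X,Y) = H(X|Y) + H(Y)
H(X|Y) = H(X,Y) - H(Y) = 3.5646 - 1.0981 = 2.4665 bits


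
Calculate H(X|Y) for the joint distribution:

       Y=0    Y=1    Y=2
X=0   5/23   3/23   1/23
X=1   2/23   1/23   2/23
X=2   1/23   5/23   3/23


H(X|Y) = Σ_y p(y) H(X|Y=y)
  p(Y=0) = 8/23, H(X|Y=0) = 1.2988
  p(Y=1) = 9/23, H(X|Y=1) = 1.3516
  p(Y=2) = 6/23, H(X|Y=2) = 1.4591
H(X|Y) = 0.3478×1.2988 + 0.3913×1.3516 + 0.2609×1.4591 = 1.3613 bits


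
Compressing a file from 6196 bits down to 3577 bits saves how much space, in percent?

Space savings = (1 - Compressed/Original) × 100%
= (1 - 3577/6196) × 100%
= 42.27%


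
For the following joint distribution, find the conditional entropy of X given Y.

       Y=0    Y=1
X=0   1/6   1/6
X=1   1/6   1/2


H(X|Y) = Σ_y p(y) H(X|Y=y)
  p(Y=0) = 1/3, H(X|Y=0) = 1.0000
  p(Y=1) = 2/3, H(X|Y=1) = 0.8113
H(X|Y) = 0.3333×1.0000 + 0.6667×0.8113 = 0.8742 bits


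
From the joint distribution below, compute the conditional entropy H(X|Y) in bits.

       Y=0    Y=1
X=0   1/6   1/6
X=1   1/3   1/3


H(X|Y) = Σ_y p(y) H(X|Y=y)
  p(Y=0) = 1/2, H(X|Y=0) = 0.9183
  p(Y=1) = 1/2, H(X|Y=1) = 0.9183
H(X|Y) = 0.5000×0.9183 + 0.5000×0.9183 = 0.9183 bits


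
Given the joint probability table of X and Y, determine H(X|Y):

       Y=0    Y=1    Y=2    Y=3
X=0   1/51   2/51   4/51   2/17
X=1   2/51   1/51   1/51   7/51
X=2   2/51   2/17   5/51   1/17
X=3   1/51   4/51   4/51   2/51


H(X|Y) = Σ_y p(y) H(X|Y=y)
  p(Y=0) = 2/17, H(X|Y=0) = 1.9183
  p(Y=1) = 13/51, H(X|Y=1) = 1.7381
  p(Y=2) = 14/51, H(X|Y=2) = 1.8352
  p(Y=3) = 6/17, H(X|Y=3) = 1.8413
H(X|Y) = 0.1176×1.9183 + 0.2549×1.7381 + 0.2745×1.8352 + 0.3529×1.8413 = 1.8224 bits


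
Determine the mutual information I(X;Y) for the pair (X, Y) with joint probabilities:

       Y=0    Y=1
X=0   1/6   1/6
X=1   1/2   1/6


H(X) = 0.9183, H(Y) = 0.9183, H(X,Y) = 1.7925
I(X;Y) = H(X) + H(Y) - H(X,Y) = 0.0441 bits


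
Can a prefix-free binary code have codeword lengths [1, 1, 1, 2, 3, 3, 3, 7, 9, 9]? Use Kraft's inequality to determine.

Kraft inequality: Σ 2^(-l_i) ≤ 1 for prefix-free code
Calculating: 2^(-1) + 2^(-1) + 2^(-1) + 2^(-2) + 2^(-3) + 2^(-3) + 2^(-3) + 2^(-7) + 2^(-9) + 2^(-9)
= 0.5 + 0.5 + 0.5 + 0.25 + 0.125 + 0.125 + 0.125 + 0.0078125 + 0.001953125 + 0.001953125
= 2.1367
Since 2.1367 > 1, prefix-free code does not exist


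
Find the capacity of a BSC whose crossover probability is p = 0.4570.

For BSC with error probability p:
C = 1 - H(p) where H(p) is binary entropy
H(0.4570) = -0.4570 × log₂(0.4570) - 0.5430 × log₂(0.5430)
H(p) = 0.9947
C = 1 - 0.9947 = 0.0053 bits/use


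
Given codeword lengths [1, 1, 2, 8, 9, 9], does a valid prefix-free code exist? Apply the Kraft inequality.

Kraft inequality: Σ 2^(-l_i) ≤ 1 for prefix-free code
Calculating: 2^(-1) + 2^(-1) + 2^(-2) + 2^(-8) + 2^(-9) + 2^(-9)
= 0.5 + 0.5 + 0.25 + 0.00390625 + 0.001953125 + 0.001953125
= 1.2578
Since 1.2578 > 1, prefix-free code does not exist


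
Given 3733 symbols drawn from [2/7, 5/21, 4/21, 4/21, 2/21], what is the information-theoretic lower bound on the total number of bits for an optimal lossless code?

Entropy H = 2.2438 bits/symbol
Minimum bits = H × n = 2.2438 × 3733
= 8376.01 bits


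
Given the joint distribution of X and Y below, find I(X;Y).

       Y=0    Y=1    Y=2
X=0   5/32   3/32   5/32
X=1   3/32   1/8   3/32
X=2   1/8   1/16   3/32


H(X) = 1.5671, H(Y) = 1.5749, H(X,Y) = 3.1175
I(X;Y) = H(X) + H(Y) - H(X,Y) = 0.0244 bits


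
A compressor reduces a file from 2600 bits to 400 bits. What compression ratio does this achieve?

Compression ratio = Original / Compressed
= 2600 / 400 = 6.50:1


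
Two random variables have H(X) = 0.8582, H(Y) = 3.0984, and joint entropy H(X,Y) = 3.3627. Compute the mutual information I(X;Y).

I(X;Y) = H(X) + H(Y) - H(X,Y)
I(X;Y) = 0.8582 + 3.0984 - 3.3627 = 0.5939 bits


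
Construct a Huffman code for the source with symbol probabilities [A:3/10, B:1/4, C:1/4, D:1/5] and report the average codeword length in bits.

Huffman tree construction:
Combine smallest probabilities repeatedly
Resulting codes:
  A: 11 (length 2)
  B: 01 (length 2)
  C: 10 (length 2)
  D: 00 (length 2)
Average length = Σ p(s) × length(s) = 2.0000 bits


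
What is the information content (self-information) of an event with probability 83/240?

Information content I(x) = -log₂(p(x))
I = -log₂(83/240) = -log₂(0.3458)
I = 1.5319 bits


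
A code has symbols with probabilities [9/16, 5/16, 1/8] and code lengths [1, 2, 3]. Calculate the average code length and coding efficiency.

Average length L = Σ p_i × l_i = 1.5625 bits
Entropy H = 1.3663 bits
Efficiency η = H/L × 100% = 87.44%


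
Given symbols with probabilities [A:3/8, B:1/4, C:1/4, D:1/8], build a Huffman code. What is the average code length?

Huffman tree construction:
Combine smallest probabilities repeatedly
Resulting codes:
  A: 11 (length 2)
  B: 01 (length 2)
  C: 10 (length 2)
  D: 00 (length 2)
Average length = Σ p(s) × length(s) = 2.0000 bits


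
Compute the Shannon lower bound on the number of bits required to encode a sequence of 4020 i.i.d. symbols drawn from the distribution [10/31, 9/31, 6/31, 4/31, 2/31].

Entropy H = 2.1394 bits/symbol
Minimum bits = H × n = 2.1394 × 4020
= 8600.43 bits


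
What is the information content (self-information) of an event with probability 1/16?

Information content I(x) = -log₂(p(x))
I = -log₂(1/16) = -log₂(0.0625)
I = 4.0000 bits


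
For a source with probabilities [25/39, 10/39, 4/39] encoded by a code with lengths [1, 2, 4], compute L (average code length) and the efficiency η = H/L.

Average length L = Σ p_i × l_i = 1.5641 bits
Entropy H = 1.2517 bits
Efficiency η = H/L × 100% = 80.02%


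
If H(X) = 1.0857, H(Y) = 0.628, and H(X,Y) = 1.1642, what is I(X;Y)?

I(X;Y) = H(X) + H(Y) - H(X,Y)
I(X;Y) = 1.0857 + 0.628 - 1.1642 = 0.5495 bits


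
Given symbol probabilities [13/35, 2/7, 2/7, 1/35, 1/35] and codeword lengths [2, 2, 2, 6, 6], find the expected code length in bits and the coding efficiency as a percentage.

Average length L = Σ p_i × l_i = 2.2286 bits
Entropy H = 1.8566 bits
Efficiency η = H/L × 100% = 83.31%


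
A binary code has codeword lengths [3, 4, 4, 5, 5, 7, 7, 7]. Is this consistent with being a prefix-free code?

Kraft inequality: Σ 2^(-l_i) ≤ 1 for prefix-free code
Calculating: 2^(-3) + 2^(-4) + 2^(-4) + 2^(-5) + 2^(-5) + 2^(-7) + 2^(-7) + 2^(-7)
= 0.125 + 0.0625 + 0.0625 + 0.03125 + 0.03125 + 0.0078125 + 0.0078125 + 0.0078125
= 0.3359
Since 0.3359 ≤ 1, prefix-free code exists


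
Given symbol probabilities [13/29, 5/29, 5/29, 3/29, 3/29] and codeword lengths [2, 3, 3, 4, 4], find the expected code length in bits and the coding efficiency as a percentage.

Average length L = Σ p_i × l_i = 2.7586 bits
Entropy H = 2.0706 bits
Efficiency η = H/L × 100% = 75.06%


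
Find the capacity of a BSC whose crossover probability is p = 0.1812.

For BSC with error probability p:
C = 1 - H(p) where H(p) is binary entropy
H(0.1812) = -0.1812 × log₂(0.1812) - 0.8188 × log₂(0.8188)
H(p) = 0.6827
C = 1 - 0.6827 = 0.3173 bits/use


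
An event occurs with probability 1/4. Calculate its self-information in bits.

Information content I(x) = -log₂(p(x))
I = -log₂(1/4) = -log₂(0.2500)
I = 2.0000 bits


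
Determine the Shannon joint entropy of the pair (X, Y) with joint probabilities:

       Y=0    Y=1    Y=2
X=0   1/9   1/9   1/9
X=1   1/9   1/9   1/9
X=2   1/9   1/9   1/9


H(X,Y) = -Σ p(x,y) log₂ p(x,y)
  p(0,0)=1/9: -0.1111 × log₂(0.1111) = 0.3522
  p(0,1)=1/9: -0.1111 × log₂(0.1111) = 0.3522
  p(0,2)=1/9: -0.1111 × log₂(0.1111) = 0.3522
  p(1,0)=1/9: -0.1111 × log₂(0.1111) = 0.3522
  p(1,1)=1/9: -0.1111 × log₂(0.1111) = 0.3522
  p(1,2)=1/9: -0.1111 × log₂(0.1111) = 0.3522
  p(2,0)=1/9: -0.1111 × log₂(0.1111) = 0.3522
  p(2,1)=1/9: -0.1111 × log₂(0.1111) = 0.3522
  p(2,2)=1/9: -0.1111 × log₂(0.1111) = 0.3522
H(X,Y) = 3.1699 bits


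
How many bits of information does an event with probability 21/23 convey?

Information content I(x) = -log₂(p(x))
I = -log₂(21/23) = -log₂(0.9130)
I = 0.1312 bits


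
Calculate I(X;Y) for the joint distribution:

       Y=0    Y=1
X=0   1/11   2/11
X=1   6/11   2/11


H(X) = 0.8454, H(Y) = 0.9457, H(X,Y) = 1.6858
I(X;Y) = H(X) + H(Y) - H(X,Y) = 0.1052 bits


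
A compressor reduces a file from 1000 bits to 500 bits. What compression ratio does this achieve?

Compression ratio = Original / Compressed
= 1000 / 500 = 2.00:1


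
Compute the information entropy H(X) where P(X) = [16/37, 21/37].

H(X) = -Σ p(x) log₂ p(x)
  -16/37 × log₂(16/37) = 0.5230
  -21/37 × log₂(21/37) = 0.4638
H(X) = 0.9868 bits


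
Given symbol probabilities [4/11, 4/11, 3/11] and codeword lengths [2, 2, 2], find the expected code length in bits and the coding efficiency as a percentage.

Average length L = Σ p_i × l_i = 2.0000 bits
Entropy H = 1.5726 bits
Efficiency η = H/L × 100% = 78.63%


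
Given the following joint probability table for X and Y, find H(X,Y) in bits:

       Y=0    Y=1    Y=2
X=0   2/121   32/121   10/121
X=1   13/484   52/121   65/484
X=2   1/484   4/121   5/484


H(X,Y) = -Σ p(x,y) log₂ p(x,y)
  p(0,0)=2/121: -0.0165 × log₂(0.0165) = 0.0978
  p(0,1)=32/121: -0.2645 × log₂(0.2645) = 0.5075
  p(0,2)=10/121: -0.0826 × log₂(0.0826) = 0.2973
  p(1,0)=13/484: -0.0269 × log₂(0.0269) = 0.1402
  p(1,1)=52/121: -0.4298 × log₂(0.4298) = 0.5236
  p(1,2)=65/484: -0.1343 × log₂(0.1343) = 0.3890
  p(2,0)=1/484: -0.0021 × log₂(0.0021) = 0.0184
  p(2,1)=4/121: -0.0331 × log₂(0.0331) = 0.1626
  p(2,2)=5/484: -0.0103 × log₂(0.0103) = 0.0682
H(X,Y) = 2.2045 bits


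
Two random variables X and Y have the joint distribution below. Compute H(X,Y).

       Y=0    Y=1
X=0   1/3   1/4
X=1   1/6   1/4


H(X,Y) = -Σ p(x,y) log₂ p(x,y)
  p(0,0)=1/3: -0.3333 × log₂(0.3333) = 0.5283
  p(0,1)=1/4: -0.2500 × log₂(0.2500) = 0.5000
  p(1,0)=1/6: -0.1667 × log₂(0.1667) = 0.4308
  p(1,1)=1/4: -0.2500 × log₂(0.2500) = 0.5000
H(X,Y) = 1.9591 bits


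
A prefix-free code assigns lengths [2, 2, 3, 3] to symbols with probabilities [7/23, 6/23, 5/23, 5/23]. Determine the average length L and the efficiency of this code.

Average length L = Σ p_i × l_i = 2.4348 bits
Entropy H = 1.9853 bits
Efficiency η = H/L × 100% = 81.54%


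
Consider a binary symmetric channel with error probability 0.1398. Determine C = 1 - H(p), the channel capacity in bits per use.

For BSC with error probability p:
C = 1 - H(p) where H(p) is binary entropy
H(0.1398) = -0.1398 × log₂(0.1398) - 0.8602 × log₂(0.8602)
H(p) = 0.5837
C = 1 - 0.5837 = 0.4163 bits/use


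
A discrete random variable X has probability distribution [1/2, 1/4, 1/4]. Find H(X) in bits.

H(X) = -Σ p(x) log₂ p(x)
  -1/2 × log₂(1/2) = 0.5000
  -1/4 × log₂(1/4) = 0.5000
  -1/4 × log₂(1/4) = 0.5000
H(X) = 1.5000 bits


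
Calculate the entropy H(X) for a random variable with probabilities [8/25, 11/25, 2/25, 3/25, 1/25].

H(X) = -Σ p(x) log₂ p(x)
  -8/25 × log₂(8/25) = 0.5260
  -11/25 × log₂(11/25) = 0.5211
  -2/25 × log₂(2/25) = 0.2915
  -3/25 × log₂(3/25) = 0.3671
  -1/25 × log₂(1/25) = 0.1858
H(X) = 1.8915 bits


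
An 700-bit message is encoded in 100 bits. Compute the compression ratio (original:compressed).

Compression ratio = Original / Compressed
= 700 / 100 = 7.00:1


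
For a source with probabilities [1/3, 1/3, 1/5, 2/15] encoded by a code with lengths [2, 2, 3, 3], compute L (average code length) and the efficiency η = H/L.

Average length L = Σ p_i × l_i = 2.3333 bits
Entropy H = 1.9086 bits
Efficiency η = H/L × 100% = 81.80%


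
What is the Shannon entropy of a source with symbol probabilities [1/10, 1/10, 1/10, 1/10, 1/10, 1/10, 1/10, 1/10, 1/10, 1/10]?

H(X) = -Σ p(x) log₂ p(x)
  -1/10 × log₂(1/10) = 0.3322
  -1/10 × log₂(1/10) = 0.3322
  -1/10 × log₂(1/10) = 0.3322
  -1/10 × log₂(1/10) = 0.3322
  -1/10 × log₂(1/10) = 0.3322
  -1/10 × log₂(1/10) = 0.3322
  -1/10 × log₂(1/10) = 0.3322
  -1/10 × log₂(1/10) = 0.3322
  -1/10 × log₂(1/10) = 0.3322
  -1/10 × log₂(1/10) = 0.3322
H(X) = 3.3219 bits


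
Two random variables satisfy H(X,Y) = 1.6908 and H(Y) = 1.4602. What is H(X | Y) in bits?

Chain rule: H(X,Y) = H(X|Y) + H(Y)
H(X|Y) = H(X,Y) - H(Y) = 1.6908 - 1.4602 = 0.2306 bits


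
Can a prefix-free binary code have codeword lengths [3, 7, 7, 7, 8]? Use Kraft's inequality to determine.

Kraft inequality: Σ 2^(-l_i) ≤ 1 for prefix-free code
Calculating: 2^(-3) + 2^(-7) + 2^(-7) + 2^(-7) + 2^(-8)
= 0.125 + 0.0078125 + 0.0078125 + 0.0078125 + 0.00390625
= 0.1523
Since 0.1523 ≤ 1, prefix-free code exists


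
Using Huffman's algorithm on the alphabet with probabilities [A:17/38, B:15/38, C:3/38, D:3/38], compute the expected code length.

Huffman tree construction:
Combine smallest probabilities repeatedly
Resulting codes:
  A: 0 (length 1)
  B: 11 (length 2)
  C: 100 (length 3)
  D: 101 (length 3)
Average length = Σ p(s) × length(s) = 1.7105 bits


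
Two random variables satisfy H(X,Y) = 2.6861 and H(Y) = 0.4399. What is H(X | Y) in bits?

Chain rule: H(X,Y) = H(X|Y) + H(Y)
H(X|Y) = H(X,Y) - H(Y) = 2.6861 - 0.4399 = 2.2462 bits


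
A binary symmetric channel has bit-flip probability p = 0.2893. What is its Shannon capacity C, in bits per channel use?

For BSC with error probability p:
C = 1 - H(p) where H(p) is binary entropy
H(0.2893) = -0.2893 × log₂(0.2893) - 0.7107 × log₂(0.7107)
H(p) = 0.8678
C = 1 - 0.8678 = 0.1322 bits/use


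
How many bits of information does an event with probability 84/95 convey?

Information content I(x) = -log₂(p(x))
I = -log₂(84/95) = -log₂(0.8842)
I = 0.1775 bits
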